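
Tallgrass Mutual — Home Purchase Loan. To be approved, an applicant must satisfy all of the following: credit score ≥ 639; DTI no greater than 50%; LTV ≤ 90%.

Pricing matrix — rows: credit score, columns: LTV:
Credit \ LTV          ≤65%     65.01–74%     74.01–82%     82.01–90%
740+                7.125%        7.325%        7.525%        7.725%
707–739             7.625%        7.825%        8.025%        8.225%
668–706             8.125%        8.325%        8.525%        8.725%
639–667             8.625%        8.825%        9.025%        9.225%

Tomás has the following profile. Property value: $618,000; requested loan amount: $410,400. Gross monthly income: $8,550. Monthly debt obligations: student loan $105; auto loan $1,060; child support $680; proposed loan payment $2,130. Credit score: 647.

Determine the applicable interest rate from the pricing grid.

Credit score 647 ≥ 639; Total monthly debts = (105 + 1,060 + 680 + 2,130) = 3,975. Debt-to-income = 3,975/8,550 = 46.5% — meets 50% limit
LTV = 410,400/618,000 = 66.4% ≤ 90%
Score 647 is in the 639–667 band; LTV 66.4% is in the 65.01–74% band → 8.825%.

8.825%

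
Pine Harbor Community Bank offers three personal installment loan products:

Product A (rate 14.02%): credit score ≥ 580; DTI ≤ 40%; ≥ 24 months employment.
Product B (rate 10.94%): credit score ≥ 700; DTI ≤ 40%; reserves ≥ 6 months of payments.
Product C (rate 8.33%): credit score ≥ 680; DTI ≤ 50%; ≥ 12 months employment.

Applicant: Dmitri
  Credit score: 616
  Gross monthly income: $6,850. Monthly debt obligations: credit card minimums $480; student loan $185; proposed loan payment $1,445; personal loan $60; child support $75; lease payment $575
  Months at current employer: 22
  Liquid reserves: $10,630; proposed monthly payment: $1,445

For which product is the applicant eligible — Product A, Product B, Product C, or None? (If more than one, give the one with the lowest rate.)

Total debts = (480 + 185 + 1,445 + 60 + 75 + 575) = 2,820; DTI = 2,820/6,850 = 41.2%.
Reserves = 10,630/1,445 = 7.4 months.
Product A: score 616 ≥ 580; DTI 41.2% > 40%; employment 22 < 24 mo → does not qualify.
Product B: score 616 < 700; DTI 41.2% > 40%; reserves 7.4 ≥ 6 mo → does not qualify.
Product C: score 616 < 680; DTI 41.2% ≤ 50%; employment 22 ≥ 12 mo → does not qualify.

None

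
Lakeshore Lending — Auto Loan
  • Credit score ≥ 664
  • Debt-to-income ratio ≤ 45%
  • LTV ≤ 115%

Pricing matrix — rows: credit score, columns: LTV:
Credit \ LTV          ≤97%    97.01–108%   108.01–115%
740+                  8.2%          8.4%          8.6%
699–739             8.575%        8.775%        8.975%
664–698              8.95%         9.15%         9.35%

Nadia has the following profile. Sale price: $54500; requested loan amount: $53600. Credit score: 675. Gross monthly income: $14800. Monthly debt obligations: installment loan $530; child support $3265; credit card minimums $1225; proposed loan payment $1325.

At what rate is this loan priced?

Credit score 675 ≥ 664; Total monthly debts = (530 + 3,265 + 1,225 + 1,325) = 6,345. DTI = 6,345/14,800 = 42.9% ≤ 45%
LTV = 53,600/54,500 = 98.3% ≤ 115%
Row: 675 falls in 664–698. Column: 98.3% falls in 97.01–108%. Rate = 9.15%.

9.15%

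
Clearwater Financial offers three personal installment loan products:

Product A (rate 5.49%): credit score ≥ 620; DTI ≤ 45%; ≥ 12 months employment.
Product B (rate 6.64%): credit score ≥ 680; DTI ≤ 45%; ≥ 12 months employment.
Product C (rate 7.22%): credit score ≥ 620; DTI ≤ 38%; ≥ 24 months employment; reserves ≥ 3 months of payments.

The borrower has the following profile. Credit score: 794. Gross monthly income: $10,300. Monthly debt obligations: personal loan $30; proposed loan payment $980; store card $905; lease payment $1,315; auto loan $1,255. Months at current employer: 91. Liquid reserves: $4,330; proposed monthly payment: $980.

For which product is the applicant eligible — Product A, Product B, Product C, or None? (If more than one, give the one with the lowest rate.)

Total debts = (30 + 980 + 905 + 1,315 + 1,255) = 4,485; DTI = 4,485/10,300 = 43.5%.
Reserves = 4,330/980 = 4.4 months.
Product A: score 794 ≥ 620; DTI 43.5% ≤ 45%; employment 91 ≥ 12 mo → qualifies.
Product B: score 794 ≥ 680; DTI 43.5% ≤ 45%; employment 91 ≥ 12 mo → qualifies.
Product C: score 794 ≥ 620; DTI 43.5% > 38%; employment 91 ≥ 24 mo; reserves 4.4 ≥ 3 mo → does not qualify.
Qualifying: Product A, Product B. Lowest rate is 5.49% → Product A.

Product A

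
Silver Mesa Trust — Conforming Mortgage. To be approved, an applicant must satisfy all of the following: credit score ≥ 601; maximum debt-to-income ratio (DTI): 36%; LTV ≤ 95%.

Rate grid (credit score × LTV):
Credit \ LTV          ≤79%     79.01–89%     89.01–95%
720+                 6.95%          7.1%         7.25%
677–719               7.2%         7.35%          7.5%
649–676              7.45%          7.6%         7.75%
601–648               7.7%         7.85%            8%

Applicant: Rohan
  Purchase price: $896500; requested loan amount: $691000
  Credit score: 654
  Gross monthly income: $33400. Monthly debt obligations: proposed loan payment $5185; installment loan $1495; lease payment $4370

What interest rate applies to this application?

7.45%

Credit score 654 ≥ 601; Total monthly debts = (5,185 + 1,495 + 4,370) = 11,050. Debt-to-income = 11,050/33,400 = 33.1% — meets 36% limit
LTV: 691,000 ÷ 896,500 = 77.1%, within 95% cap
Credit 654 → row 649–676; LTV 77.1% → column ≤79%. Grid cell → 7.45%.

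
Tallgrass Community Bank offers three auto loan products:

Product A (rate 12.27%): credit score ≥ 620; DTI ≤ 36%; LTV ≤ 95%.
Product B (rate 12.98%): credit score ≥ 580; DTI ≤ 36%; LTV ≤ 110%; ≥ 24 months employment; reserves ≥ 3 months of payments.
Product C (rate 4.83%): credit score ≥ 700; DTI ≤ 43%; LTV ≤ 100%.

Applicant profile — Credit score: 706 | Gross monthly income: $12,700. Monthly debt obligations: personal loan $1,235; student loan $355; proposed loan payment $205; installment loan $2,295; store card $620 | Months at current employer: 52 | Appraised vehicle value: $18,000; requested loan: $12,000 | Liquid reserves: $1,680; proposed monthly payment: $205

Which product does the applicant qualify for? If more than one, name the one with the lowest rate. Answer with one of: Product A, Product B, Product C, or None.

Product C

Total debts = (1,235 + 355 + 205 + 2,295 + 620) = 4,710; DTI = 4,710/12,700 = 37.1%.
LTV = 12,000/18,000 = 66.7%.
Reserves = 1,680/205 = 8.2 months.
Product A: score 706 ≥ 620; DTI 37.1% > 36%; LTV 66.7% ≤ 95% → does not qualify.
Product B: score 706 ≥ 580; DTI 37.1% > 36%; LTV 66.7% ≤ 110%; employment 52 ≥ 24 mo; reserves 8.2 ≥ 3 mo → does not qualify.
Product C: score 706 ≥ 700; DTI 37.1% ≤ 43%; LTV 66.7% ≤ 100% → qualifies.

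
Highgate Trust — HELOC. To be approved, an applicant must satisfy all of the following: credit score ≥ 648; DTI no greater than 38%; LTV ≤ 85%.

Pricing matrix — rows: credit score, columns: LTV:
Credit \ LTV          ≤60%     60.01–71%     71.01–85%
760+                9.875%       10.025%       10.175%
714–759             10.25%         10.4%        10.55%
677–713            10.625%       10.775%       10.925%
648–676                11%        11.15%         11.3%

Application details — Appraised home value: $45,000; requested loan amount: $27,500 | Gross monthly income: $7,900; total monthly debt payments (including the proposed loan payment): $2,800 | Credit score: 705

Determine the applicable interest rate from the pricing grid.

Credit score 705 ≥ 648; Debt-to-income = 2,800/7,900 = 35.4% — meets 38% limit
LTV: 27,500 ÷ 45,000 = 61.1%, within 85% cap
Score 705 is in the 677–713 band; LTV 61.1% is in the 60.01–71% band → 10.775%.

10.775%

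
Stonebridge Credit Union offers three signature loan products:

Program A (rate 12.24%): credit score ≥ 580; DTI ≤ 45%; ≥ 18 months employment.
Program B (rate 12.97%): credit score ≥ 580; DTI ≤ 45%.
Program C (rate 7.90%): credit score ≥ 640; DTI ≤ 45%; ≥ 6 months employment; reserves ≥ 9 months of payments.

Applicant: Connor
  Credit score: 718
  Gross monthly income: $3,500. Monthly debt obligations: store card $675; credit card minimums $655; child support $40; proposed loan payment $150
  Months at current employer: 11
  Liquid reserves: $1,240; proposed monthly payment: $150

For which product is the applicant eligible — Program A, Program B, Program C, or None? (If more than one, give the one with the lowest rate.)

Program B

Total debts = (675 + 655 + 40 + 150) = 1,520; DTI = 1,520/3,500 = 43.4%.
Reserves = 1,240/150 = 8.3 months.
Program A: score 718 ≥ 580; DTI 43.4% ≤ 45%; employment 11 < 18 mo → does not qualify.
Program B: score 718 ≥ 580; DTI 43.4% ≤ 45% → qualifies.
Program C: score 718 ≥ 640; DTI 43.4% ≤ 45%; employment 11 ≥ 6 mo; reserves 8.3 < 9 mo → does not qualify.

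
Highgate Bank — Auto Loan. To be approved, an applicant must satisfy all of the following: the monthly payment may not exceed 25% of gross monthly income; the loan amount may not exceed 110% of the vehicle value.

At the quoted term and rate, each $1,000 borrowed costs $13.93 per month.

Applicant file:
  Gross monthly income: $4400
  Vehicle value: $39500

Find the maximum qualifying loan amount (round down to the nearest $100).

$43,400

Payment cap: 25% × $4,400 = $1,100/month.
At $13.93 per $1,000, that supports 1,100/13.93 × 1,000 ≈ $78,966 → $78,900.
LTV cap: 110% × $39,500 = $43,450 → $43,400.
Binding constraint: loan-to-value.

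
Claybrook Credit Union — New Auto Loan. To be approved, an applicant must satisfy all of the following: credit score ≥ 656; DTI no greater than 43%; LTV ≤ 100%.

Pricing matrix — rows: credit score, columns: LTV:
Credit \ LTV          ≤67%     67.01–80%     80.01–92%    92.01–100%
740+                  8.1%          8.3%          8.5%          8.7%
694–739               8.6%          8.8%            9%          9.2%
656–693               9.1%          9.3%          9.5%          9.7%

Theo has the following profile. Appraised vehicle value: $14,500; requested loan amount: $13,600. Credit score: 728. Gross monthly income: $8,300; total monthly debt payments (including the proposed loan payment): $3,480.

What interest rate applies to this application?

9.2%

Credit score 728 ≥ 656; Debt-to-income = 3,480/8,300 = 41.9% — meets 43% limit
Loan-to-value = 13,600/14,500 = 93.8% — pass (100% max)
Row: 728 falls in 694–739. Column: 93.8% falls in 92.01–100%. Rate = 9.2%.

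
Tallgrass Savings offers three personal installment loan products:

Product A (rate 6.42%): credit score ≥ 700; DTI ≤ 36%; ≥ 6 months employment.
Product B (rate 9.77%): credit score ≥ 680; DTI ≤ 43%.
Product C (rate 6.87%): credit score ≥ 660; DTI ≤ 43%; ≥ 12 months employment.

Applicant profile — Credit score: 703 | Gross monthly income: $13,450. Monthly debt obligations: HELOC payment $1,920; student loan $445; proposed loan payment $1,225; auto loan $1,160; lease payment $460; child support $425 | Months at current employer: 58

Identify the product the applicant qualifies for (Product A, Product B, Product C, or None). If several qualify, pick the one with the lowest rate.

Product C

Total debts = (1,920 + 445 + 1,225 + 1,160 + 460 + 425) = 5,635; DTI = 5,635/13,450 = 41.9%.
Product A: score 703 ≥ 700; DTI 41.9% > 36%; employment 58 ≥ 6 mo → does not qualify.
Product B: score 703 ≥ 680; DTI 41.9% ≤ 43% → qualifies.
Product C: score 703 ≥ 660; DTI 41.9% ≤ 43%; employment 58 ≥ 12 mo → qualifies.
Qualifying: Product B, Product C. Lowest rate is 6.87% → Product C.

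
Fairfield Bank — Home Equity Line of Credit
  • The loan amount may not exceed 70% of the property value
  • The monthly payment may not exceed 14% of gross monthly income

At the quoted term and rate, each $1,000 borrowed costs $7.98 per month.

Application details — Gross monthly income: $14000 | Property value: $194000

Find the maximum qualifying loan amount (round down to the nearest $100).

$135,800

Payment cap: 14% × $14,000 = $1,960/month.
At $7.98 per $1,000, that supports 1,960/7.98 × 1,000 ≈ $245,614 → $245,600.
LTV cap: 70% × $194,000 = $135,800 → $135,800.
Binding constraint: loan-to-value.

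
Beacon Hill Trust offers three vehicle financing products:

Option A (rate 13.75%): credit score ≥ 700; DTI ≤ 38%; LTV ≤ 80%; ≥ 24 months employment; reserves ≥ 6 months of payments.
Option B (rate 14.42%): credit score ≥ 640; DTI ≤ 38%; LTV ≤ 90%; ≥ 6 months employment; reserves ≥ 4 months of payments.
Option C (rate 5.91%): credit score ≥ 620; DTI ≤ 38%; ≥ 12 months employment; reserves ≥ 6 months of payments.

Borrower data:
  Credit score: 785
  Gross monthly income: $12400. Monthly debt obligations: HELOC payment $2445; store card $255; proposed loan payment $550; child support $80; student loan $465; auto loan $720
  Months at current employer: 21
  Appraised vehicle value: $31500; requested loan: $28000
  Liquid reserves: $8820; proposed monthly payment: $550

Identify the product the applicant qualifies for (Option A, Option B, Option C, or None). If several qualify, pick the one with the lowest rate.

Option C

Total debts = (2,445 + 255 + 550 + 80 + 465 + 720) = 4,515; DTI = 4,515/12,400 = 36.4%.
LTV = 28,000/31,500 = 88.9%.
Reserves = 8,820/550 = 16.0 months.
Option A: score 785 ≥ 700; DTI 36.4% ≤ 38%; LTV 88.9% > 80%; employment 21 < 24 mo; reserves 16.0 ≥ 6 mo → does not qualify.
Option B: score 785 ≥ 640; DTI 36.4% ≤ 38%; LTV 88.9% ≤ 90%; employment 21 ≥ 6 mo; reserves 16.0 ≥ 4 mo → qualifies.
Option C: score 785 ≥ 620; DTI 36.4% ≤ 38%; employment 21 ≥ 12 mo; reserves 16.0 ≥ 6 mo → qualifies.
Qualifying: Option B, Option C. Lowest rate is 5.91% → Option C.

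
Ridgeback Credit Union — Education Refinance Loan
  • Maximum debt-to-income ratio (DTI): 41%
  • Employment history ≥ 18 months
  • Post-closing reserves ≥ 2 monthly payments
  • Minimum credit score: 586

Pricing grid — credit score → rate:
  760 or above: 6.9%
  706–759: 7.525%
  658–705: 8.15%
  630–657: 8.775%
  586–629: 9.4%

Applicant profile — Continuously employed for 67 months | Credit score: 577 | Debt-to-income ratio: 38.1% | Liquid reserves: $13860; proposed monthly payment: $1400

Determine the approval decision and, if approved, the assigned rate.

Credit score 577 < 586 (below minimum)
Reserves: 13,860 ÷ 1,400 = 9.9 months (meets 2-month minimum)
DTI 38.1% is within the 41% limit
Employment 67 ≥ 18 months
Not all requirements met → denied.

Denied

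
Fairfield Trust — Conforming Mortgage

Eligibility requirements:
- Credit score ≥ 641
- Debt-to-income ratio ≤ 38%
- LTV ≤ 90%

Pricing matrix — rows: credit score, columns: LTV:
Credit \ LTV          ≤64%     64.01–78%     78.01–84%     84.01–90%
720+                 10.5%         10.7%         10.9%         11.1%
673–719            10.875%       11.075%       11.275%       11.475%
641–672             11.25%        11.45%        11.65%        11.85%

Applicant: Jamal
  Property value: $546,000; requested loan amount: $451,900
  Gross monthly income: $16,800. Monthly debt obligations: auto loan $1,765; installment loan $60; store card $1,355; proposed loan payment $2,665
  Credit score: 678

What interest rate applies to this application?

11.275%

Credit score 678 ≥ 641; Total monthly debts = (1,765 + 60 + 1,355 + 2,665) = 5,845. Debt-to-income = 5,845/16,800 = 34.8% — meets 38% limit
LTV: 451,900 ÷ 546,000 = 82.8%, within 90% cap
Row: 678 falls in 673–719. Column: 82.8% falls in 78.01–84%. Rate = 11.275%.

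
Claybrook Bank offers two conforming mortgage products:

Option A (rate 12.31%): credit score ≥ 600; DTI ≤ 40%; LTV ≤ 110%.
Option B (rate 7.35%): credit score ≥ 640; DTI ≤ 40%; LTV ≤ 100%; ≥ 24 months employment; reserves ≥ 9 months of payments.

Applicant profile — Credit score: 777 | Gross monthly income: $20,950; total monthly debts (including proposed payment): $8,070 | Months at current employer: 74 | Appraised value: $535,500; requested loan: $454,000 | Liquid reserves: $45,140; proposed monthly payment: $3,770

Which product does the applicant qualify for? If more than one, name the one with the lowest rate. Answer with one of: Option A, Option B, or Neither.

Option B

DTI = 8,070/20,950 = 38.5%.
LTV = 454,000/535,500 = 84.8%.
Reserves = 45,140/3,770 = 12.0 months.
Option A: score 777 ≥ 600; DTI 38.5% ≤ 40%; LTV 84.8% ≤ 110% → qualifies.
Option B: score 777 ≥ 640; DTI 38.5% ≤ 40%; LTV 84.8% ≤ 100%; employment 74 ≥ 24 mo; reserves 12.0 ≥ 9 mo → qualifies.
Qualifying: Option A, Option B. Lowest rate is 7.35% → Option B.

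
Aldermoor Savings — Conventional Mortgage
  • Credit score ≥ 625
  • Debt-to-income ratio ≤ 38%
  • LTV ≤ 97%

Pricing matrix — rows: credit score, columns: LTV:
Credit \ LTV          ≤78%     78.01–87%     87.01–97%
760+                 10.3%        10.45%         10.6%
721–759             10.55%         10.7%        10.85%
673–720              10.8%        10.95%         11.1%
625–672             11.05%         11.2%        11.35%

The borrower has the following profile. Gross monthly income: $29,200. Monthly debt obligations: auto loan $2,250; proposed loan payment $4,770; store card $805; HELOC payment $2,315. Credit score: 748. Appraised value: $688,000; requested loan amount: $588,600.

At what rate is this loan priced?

10.7%

Credit score 748 ≥ 625; Total monthly debts = (2,250 + 4,770 + 805 + 2,315) = 10,140. Debt-to-income = 10,140/29,200 = 34.7% — meets 38% limit
LTV = 588,600/688,000 = 85.6% ≤ 97%
Score 748 is in the 721–759 band; LTV 85.6% is in the 78.01–87% band → 10.7%.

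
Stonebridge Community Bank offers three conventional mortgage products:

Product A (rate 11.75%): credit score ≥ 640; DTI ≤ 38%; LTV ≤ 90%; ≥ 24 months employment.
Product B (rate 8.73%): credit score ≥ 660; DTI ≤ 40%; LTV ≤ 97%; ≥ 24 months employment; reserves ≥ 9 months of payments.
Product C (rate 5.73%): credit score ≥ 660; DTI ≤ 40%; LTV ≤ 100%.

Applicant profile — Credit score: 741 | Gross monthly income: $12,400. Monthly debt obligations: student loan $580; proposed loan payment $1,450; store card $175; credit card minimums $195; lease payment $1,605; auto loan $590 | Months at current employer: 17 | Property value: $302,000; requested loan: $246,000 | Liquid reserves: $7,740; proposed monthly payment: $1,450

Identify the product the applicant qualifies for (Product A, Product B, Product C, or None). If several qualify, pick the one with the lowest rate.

Product C

Total debts = (580 + 1,450 + 175 + 195 + 1,605 + 590) = 4,595; DTI = 4,595/12,400 = 37.1%.
LTV = 246,000/302,000 = 81.5%.
Reserves = 7,740/1,450 = 5.3 months.
Product A: score 741 ≥ 640; DTI 37.1% ≤ 38%; LTV 81.5% ≤ 90%; employment 17 < 24 mo → does not qualify.
Product B: score 741 ≥ 660; DTI 37.1% ≤ 40%; LTV 81.5% ≤ 97%; employment 17 < 24 mo; reserves 5.3 < 9 mo → does not qualify.
Product C: score 741 ≥ 660; DTI 37.1% ≤ 40%; LTV 81.5% ≤ 100% → qualifies.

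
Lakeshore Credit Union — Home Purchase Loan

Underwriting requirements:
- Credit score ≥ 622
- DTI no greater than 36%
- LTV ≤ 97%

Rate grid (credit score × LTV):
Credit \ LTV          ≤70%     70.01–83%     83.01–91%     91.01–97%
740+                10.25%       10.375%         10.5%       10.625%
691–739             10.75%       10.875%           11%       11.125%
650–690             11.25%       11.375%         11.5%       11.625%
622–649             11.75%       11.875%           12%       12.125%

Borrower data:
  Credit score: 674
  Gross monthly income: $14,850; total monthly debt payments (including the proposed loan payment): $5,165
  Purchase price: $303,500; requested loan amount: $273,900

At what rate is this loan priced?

11.5%

Credit score 674 ≥ 622; Debt-to-income = 5,165/14,850 = 34.8% — meets 36% limit
LTV = 273,900/303,500 = 90.2% ≤ 97%
Credit 674 → row 650–690; LTV 90.2% → column 83.01–91%. Grid cell → 11.5%.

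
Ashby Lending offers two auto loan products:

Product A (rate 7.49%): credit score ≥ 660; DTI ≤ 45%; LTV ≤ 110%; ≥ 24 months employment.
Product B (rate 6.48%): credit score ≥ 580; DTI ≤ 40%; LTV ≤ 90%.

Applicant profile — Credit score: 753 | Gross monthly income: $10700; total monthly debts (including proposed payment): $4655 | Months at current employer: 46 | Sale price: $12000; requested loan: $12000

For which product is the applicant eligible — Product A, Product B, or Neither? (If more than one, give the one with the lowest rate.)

Product A

DTI = 4,655/10,700 = 43.5%.
LTV = 12,000/12,000 = 100%.
Product A: score 753 ≥ 660; DTI 43.5% ≤ 45%; LTV 100% ≤ 110%; employment 46 ≥ 24 mo → qualifies.
Product B: score 753 ≥ 580; DTI 43.5% > 40%; LTV 100% > 90% → does not qualify.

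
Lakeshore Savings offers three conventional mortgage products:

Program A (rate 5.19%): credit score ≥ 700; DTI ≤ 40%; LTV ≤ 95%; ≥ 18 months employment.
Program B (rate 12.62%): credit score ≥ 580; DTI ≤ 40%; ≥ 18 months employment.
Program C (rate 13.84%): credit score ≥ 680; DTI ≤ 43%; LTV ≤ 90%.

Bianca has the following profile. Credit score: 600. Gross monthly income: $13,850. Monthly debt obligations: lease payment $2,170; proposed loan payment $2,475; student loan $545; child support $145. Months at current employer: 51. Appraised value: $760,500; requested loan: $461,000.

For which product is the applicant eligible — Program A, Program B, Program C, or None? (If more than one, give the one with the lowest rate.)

Total debts = (2,170 + 2,475 + 545 + 145) = 5,335; DTI = 5,335/13,850 = 38.5%.
LTV = 461,000/760,500 = 60.6%.
Program A: score 600 < 700; DTI 38.5% ≤ 40%; LTV 60.6% ≤ 95%; employment 51 ≥ 18 mo → does not qualify.
Program B: score 600 ≥ 580; DTI 38.5% ≤ 40%; employment 51 ≥ 18 mo → qualifies.
Program C: score 600 < 680; DTI 38.5% ≤ 43%; LTV 60.6% ≤ 90% → does not qualify.

Program B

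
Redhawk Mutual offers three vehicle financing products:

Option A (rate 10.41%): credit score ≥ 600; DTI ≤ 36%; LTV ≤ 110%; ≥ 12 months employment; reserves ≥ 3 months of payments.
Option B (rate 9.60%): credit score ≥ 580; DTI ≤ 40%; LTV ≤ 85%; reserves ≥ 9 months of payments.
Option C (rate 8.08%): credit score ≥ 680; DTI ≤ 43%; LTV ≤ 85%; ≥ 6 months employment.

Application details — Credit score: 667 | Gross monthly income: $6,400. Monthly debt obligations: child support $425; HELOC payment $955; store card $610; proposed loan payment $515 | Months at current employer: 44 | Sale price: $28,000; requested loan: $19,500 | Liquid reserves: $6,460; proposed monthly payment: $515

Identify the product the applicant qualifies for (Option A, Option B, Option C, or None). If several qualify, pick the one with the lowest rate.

Total debts = (425 + 955 + 610 + 515) = 2,505; DTI = 2,505/6,400 = 39.1%.
LTV = 19,500/28,000 = 69.6%.
Reserves = 6,460/515 = 12.5 months.
Option A: score 667 ≥ 600; DTI 39.1% > 36%; LTV 69.6% ≤ 110%; employment 44 ≥ 12 mo; reserves 12.5 ≥ 3 mo → does not qualify.
Option B: score 667 ≥ 580; DTI 39.1% ≤ 40%; LTV 69.6% ≤ 85%; reserves 12.5 ≥ 9 mo → qualifies.
Option C: score 667 < 680; DTI 39.1% ≤ 43%; LTV 69.6% ≤ 85%; employment 44 ≥ 6 mo → does not qualify.

Option B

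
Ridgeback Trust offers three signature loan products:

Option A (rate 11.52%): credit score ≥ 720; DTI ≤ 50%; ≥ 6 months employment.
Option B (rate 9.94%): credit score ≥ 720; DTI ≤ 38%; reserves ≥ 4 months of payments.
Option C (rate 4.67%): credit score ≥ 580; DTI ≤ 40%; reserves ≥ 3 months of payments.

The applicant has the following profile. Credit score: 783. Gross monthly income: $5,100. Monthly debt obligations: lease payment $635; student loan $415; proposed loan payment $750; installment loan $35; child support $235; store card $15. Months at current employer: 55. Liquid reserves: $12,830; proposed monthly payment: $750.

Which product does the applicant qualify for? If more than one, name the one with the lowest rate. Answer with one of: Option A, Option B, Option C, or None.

Option A

Total debts = (635 + 415 + 750 + 35 + 235 + 15) = 2,085; DTI = 2,085/5,100 = 40.9%.
Reserves = 12,830/750 = 17.1 months.
Option A: score 783 ≥ 720; DTI 40.9% ≤ 50%; employment 55 ≥ 6 mo → qualifies.
Option B: score 783 ≥ 720; DTI 40.9% > 38%; reserves 17.1 ≥ 4 mo → does not qualify.
Option C: score 783 ≥ 580; DTI 40.9% > 40%; reserves 17.1 ≥ 3 mo → does not qualify.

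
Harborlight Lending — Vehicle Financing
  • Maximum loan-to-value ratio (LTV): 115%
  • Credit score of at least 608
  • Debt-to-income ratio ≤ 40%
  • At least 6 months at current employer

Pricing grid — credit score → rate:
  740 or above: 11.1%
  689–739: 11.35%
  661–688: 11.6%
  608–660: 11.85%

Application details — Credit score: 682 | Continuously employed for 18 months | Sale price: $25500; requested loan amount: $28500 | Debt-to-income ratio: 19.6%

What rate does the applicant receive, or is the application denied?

Approved at 11.6%

Credit score 682 ≥ 608 (meets minimum)
DTI 19.6% is within the 40% limit
Employment 18 ≥ 6 months
LTV = 28,500/25,500 = 111.8% ≤ 115%
All requirements met. Score 682 falls in the 661–688 tier → 11.6%.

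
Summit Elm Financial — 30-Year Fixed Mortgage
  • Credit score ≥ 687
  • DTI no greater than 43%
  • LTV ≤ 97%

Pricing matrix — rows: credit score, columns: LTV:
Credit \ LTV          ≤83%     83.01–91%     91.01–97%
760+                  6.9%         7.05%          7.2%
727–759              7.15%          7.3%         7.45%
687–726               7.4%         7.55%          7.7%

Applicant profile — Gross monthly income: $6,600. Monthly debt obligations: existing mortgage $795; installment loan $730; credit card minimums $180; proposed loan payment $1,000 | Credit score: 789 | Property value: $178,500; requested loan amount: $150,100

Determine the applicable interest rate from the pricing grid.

Credit score 789 ≥ 687; Total monthly debts = (795 + 730 + 180 + 1,000) = 2,705. DTI: 2,705 ÷ 6,600 = 41%, within the 43% cap
Loan-to-value = 150,100/178,500 = 84.1% — pass (97% max)
Score 789 is in the 760+ band; LTV 84.1% is in the 83.01–91% band → 7.05%.

7.05%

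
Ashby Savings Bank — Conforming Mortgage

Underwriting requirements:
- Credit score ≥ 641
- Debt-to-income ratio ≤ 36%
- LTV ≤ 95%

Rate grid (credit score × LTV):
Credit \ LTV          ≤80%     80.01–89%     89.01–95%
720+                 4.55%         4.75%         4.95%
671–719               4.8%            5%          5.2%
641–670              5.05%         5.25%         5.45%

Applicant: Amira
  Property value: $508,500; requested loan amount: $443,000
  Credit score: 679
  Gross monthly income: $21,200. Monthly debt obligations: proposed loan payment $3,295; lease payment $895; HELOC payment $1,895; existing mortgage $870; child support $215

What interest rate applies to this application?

5%

Credit score 679 ≥ 641; Total monthly debts = (3,295 + 895 + 1,895 + 870 + 215) = 7,170. DTI: 7,170 ÷ 21,200 = 33.8%, within the 36% cap
Loan-to-value = 443,000/508,500 = 87.1% — pass (95% max)
Credit 679 → row 671–719; LTV 87.1% → column 80.01–89%. Grid cell → 5%.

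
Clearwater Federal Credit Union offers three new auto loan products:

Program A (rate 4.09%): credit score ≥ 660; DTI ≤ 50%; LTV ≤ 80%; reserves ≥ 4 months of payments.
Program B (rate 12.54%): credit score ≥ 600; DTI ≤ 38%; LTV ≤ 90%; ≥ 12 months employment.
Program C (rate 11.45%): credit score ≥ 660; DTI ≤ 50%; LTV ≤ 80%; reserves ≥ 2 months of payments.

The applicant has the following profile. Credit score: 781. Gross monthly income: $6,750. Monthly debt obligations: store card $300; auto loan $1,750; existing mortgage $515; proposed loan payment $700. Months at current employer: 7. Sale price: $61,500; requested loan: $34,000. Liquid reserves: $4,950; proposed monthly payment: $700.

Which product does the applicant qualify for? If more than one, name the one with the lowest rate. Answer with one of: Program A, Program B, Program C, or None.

Program A

Total debts = (300 + 1,750 + 515 + 700) = 3,265; DTI = 3,265/6,750 = 48.4%.
LTV = 34,000/61,500 = 55.3%.
Reserves = 4,950/700 = 7.1 months.
Program A: score 781 ≥ 660; DTI 48.4% ≤ 50%; LTV 55.3% ≤ 80%; reserves 7.1 ≥ 4 mo → qualifies.
Program B: score 781 ≥ 600; DTI 48.4% > 38%; LTV 55.3% ≤ 90%; employment 7 < 12 mo → does not qualify.
Program C: score 781 ≥ 660; DTI 48.4% ≤ 50%; LTV 55.3% ≤ 80%; reserves 7.1 ≥ 2 mo → qualifies.
Qualifying: Program A, Program C. Lowest rate is 4.09% → Program A.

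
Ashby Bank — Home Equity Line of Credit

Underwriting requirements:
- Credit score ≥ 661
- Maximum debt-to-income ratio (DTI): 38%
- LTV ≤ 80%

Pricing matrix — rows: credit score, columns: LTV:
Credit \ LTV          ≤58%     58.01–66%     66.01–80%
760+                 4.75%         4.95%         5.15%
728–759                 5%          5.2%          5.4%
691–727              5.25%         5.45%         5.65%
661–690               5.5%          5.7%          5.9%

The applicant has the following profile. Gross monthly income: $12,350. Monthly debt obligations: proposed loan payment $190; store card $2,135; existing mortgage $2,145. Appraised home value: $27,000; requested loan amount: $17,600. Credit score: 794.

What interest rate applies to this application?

4.95%

Credit score 794 ≥ 661; Total monthly debts = (190 + 2,135 + 2,145) = 4,470. DTI = 4,470/12,350 = 36.2% ≤ 38%
LTV: 17,600 ÷ 27,000 = 65.2%, within 80% cap
Row: 794 falls in 760+. Column: 65.2% falls in 58.01–66%. Rate = 4.95%.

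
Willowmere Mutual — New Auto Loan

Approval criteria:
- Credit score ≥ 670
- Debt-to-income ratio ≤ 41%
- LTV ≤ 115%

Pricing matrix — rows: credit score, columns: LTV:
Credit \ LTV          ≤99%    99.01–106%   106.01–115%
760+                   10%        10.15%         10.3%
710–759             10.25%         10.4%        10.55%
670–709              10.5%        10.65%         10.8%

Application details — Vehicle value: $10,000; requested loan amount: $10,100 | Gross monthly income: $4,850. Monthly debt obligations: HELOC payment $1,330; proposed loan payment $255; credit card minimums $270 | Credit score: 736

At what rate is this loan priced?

Credit score 736 ≥ 670; Total monthly debts = (1,330 + 255 + 270) = 1,855. DTI: 1,855 ÷ 4,850 = 38.2%, within the 41% cap
Loan-to-value = 10,100/10,000 = 101% — pass (115% max)
Row: 736 falls in 710–759. Column: 101% falls in 99.01–106%. Rate = 10.4%.

10.4%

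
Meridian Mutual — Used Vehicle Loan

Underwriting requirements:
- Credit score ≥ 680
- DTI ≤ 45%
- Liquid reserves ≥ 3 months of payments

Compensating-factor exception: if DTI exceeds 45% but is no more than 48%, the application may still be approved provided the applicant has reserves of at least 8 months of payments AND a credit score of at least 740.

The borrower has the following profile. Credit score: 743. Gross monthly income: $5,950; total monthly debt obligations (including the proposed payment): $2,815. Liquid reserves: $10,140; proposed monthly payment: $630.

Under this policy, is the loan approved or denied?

Approved

Credit score 743 ≥ 680 (meets base)
DTI = 2,815/5,950 = 47.3% > 45% — standard DTI limit exceeded.
Reserves: 10,140 ÷ 630 = 16.1 months (meets 3-month minimum)
47.3% falls in the override range (45%–48%), so the compensating-factor test applies.
Reserves 16.1 ≥ 8 months; credit score 743 ≥ 740.
Both override conditions satisfied; DTI exception granted.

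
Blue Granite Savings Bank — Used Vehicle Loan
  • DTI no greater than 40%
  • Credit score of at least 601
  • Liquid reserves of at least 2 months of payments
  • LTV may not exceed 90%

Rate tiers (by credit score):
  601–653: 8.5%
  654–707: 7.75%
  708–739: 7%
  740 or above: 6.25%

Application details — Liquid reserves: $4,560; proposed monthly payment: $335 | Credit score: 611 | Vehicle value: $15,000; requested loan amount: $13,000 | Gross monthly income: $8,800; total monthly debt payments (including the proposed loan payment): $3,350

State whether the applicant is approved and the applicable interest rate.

Credit score 611 ≥ 601 (meets minimum)
Reserves = 4,560/335 = 13.6 months ≥ 2
LTV = 13,000/15,000 = 86.7% ≤ 90%
Debt-to-income = 3,350/8,800 = 38.1% — meets 40% limit
All requirements met. Score 611 falls in the 601–653 tier → 8.5%.

Approved at 8.5%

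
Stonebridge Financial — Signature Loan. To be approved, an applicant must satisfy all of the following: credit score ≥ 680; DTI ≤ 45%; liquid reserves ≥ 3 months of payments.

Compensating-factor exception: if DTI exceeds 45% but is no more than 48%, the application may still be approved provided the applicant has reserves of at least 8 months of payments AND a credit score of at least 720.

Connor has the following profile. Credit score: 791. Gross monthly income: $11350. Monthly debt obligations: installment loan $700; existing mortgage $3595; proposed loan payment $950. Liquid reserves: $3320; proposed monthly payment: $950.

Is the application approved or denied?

Denied

Credit score 791 ≥ 680 (meets base)
Total debts = (700 + 3,595 + 950) = 5,245. DTI = 5,245/11,350 = 46.2% > 45% — standard DTI limit exceeded.
Reserves = 3,320/950 = 3.5 months ≥ 3
46.2% falls in the override range (45%–48%), so the compensating-factor test applies.
Override check — reserves: 3.5 mo (short of 8); score: 791 (ok).
Compensating-factor requirement not fully met.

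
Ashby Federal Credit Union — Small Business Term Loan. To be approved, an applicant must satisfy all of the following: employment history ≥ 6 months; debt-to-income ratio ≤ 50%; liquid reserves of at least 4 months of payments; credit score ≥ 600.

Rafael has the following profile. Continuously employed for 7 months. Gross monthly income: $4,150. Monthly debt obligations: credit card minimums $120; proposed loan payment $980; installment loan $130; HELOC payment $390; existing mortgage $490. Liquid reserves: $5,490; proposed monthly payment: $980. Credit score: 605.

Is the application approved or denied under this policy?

Denied

Employment 7 ≥ 6 months
Total monthly debts = (120 + 980 + 130 + 390 + 490) = 2,110. DTI = 2,110/4,150 = 50.8% > 50%
Reserves: 5,490 ÷ 980 = 5.6 months (meets 4-month minimum)
Credit score 605 ≥ 600 (meets)
Fails on DTI.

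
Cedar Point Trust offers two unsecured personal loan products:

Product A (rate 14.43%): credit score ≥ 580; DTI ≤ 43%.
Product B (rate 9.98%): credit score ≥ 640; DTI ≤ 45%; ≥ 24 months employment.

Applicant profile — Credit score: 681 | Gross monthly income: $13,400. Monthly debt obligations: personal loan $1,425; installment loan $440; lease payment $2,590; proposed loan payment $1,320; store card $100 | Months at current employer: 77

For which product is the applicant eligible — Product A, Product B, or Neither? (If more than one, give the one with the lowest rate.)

Product B

Total debts = (1,425 + 440 + 2,590 + 1,320 + 100) = 5,875; DTI = 5,875/13,400 = 43.8%.
Product A: score 681 ≥ 580; DTI 43.8% > 43% → does not qualify.
Product B: score 681 ≥ 640; DTI 43.8% ≤ 45%; employment 77 ≥ 24 mo → qualifies.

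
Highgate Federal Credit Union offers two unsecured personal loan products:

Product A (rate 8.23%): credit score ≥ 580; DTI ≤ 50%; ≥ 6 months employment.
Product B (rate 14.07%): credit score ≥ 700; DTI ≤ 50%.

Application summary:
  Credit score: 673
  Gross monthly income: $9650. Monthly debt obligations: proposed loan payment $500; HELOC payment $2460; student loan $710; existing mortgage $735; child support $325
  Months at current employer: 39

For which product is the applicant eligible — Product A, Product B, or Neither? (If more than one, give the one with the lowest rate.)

Total debts = (500 + 2,460 + 710 + 735 + 325) = 4,730; DTI = 4,730/9,650 = 49%.
Product A: score 673 ≥ 580; DTI 49% ≤ 50%; employment 39 ≥ 6 mo → qualifies.
Product B: score 673 < 700; DTI 49% ≤ 50% → does not qualify.

Product A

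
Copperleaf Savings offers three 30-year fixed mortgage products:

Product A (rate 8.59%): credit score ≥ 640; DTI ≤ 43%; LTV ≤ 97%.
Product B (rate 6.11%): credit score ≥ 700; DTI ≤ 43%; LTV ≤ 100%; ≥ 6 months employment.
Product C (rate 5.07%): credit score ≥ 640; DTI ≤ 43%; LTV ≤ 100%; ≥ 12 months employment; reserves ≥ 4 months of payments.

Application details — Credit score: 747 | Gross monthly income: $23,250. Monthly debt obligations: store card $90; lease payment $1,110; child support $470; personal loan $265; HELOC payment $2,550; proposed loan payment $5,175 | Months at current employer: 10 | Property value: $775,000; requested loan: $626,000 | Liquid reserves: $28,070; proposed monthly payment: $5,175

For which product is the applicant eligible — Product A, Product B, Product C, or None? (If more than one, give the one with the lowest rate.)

Product B

Total debts = (90 + 1,110 + 470 + 265 + 2,550 + 5,175) = 9,660; DTI = 9,660/23,250 = 41.5%.
LTV = 626,000/775,000 = 80.8%.
Reserves = 28,070/5,175 = 5.4 months.
Product A: score 747 ≥ 640; DTI 41.5% ≤ 43%; LTV 80.8% ≤ 97% → qualifies.
Product B: score 747 ≥ 700; DTI 41.5% ≤ 43%; LTV 80.8% ≤ 100%; employment 10 ≥ 6 mo → qualifies.
Product C: score 747 ≥ 640; DTI 41.5% ≤ 43%; LTV 80.8% ≤ 100%; employment 10 < 12 mo; reserves 5.4 ≥ 4 mo → does not qualify.
Qualifying: Product A, Product B. Lowest rate is 6.11% → Product B.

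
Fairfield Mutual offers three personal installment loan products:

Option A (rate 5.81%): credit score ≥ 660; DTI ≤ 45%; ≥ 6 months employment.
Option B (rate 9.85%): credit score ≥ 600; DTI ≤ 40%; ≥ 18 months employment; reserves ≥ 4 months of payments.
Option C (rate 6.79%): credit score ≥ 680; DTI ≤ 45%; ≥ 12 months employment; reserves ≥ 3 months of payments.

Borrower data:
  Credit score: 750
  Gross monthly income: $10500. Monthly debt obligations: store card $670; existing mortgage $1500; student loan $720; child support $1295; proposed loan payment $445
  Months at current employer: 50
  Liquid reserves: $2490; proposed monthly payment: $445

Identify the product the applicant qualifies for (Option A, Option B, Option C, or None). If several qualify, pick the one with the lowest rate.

Total debts = (670 + 1,500 + 720 + 1,295 + 445) = 4,630; DTI = 4,630/10,500 = 44.1%.
Reserves = 2,490/445 = 5.6 months.
Option A: score 750 ≥ 660; DTI 44.1% ≤ 45%; employment 50 ≥ 6 mo → qualifies.
Option B: score 750 ≥ 600; DTI 44.1% > 40%; employment 50 ≥ 18 mo; reserves 5.6 ≥ 4 mo → does not qualify.
Option C: score 750 ≥ 680; DTI 44.1% ≤ 45%; employment 50 ≥ 12 mo; reserves 5.6 ≥ 3 mo → qualifies.
Qualifying: Option A, Option C. Lowest rate is 5.81% → Option A.

Option A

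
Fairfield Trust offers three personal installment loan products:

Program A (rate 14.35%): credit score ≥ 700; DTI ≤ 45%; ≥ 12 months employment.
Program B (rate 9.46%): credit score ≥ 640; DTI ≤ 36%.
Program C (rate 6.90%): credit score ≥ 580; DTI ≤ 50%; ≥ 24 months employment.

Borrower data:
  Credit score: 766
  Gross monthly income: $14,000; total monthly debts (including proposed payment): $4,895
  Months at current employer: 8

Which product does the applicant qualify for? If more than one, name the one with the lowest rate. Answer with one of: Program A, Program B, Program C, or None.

DTI = 4,895/14,000 = 35%.
Program A: score 766 ≥ 700; DTI 35% ≤ 45%; employment 8 < 12 mo → does not qualify.
Program B: score 766 ≥ 640; DTI 35% ≤ 36% → qualifies.
Program C: score 766 ≥ 580; DTI 35% ≤ 50%; employment 8 < 24 mo → does not qualify.

Program B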